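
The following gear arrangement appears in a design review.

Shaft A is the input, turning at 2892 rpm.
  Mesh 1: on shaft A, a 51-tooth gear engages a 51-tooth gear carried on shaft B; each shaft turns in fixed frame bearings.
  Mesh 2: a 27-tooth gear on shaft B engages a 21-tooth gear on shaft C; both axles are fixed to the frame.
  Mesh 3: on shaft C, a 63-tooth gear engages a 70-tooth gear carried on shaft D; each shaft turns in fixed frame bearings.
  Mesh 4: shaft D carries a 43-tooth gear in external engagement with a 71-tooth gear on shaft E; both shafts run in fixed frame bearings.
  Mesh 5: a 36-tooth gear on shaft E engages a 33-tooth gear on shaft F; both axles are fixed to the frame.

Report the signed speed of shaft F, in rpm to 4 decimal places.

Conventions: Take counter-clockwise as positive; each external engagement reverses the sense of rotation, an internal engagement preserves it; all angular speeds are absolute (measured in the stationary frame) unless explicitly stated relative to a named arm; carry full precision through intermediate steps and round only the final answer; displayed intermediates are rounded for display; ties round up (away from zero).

5-mesh fixed-axis compound train (all bearings frame-fixed)
mesh 1 [51T→51T]: ω = 2892.0000×51/51 = 2892.0000 rpm, sense flips to −
mesh 2 [27T→21T]: ω = 2892.0000×27/21 = 3718.2857 rpm, sense flips to +
mesh 3 [63T→70T]: ω = 3718.2857×63/70 = 3346.4571 rpm, sense flips to −
mesh 4 [43T→71T]: ω = 3346.4571×43/71 = 2026.7276 rpm, sense flips to +
mesh 5 [36T→33T]: ω = 2026.7276×36/33 = 2210.9755 rpm, sense flips to −
signed output speed = -2210.9755 rpm

-2210.9755 rpm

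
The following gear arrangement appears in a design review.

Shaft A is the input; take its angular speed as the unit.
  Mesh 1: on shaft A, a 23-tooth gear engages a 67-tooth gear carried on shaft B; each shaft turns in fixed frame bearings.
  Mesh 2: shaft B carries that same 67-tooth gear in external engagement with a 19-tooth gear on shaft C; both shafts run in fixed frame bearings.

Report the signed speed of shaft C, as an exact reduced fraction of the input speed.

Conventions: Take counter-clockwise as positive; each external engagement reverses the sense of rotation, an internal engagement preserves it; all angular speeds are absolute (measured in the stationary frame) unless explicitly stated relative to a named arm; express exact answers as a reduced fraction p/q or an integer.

2-mesh fixed-axis compound train (all bearings frame-fixed)
mesh 1 [23T→67T]: |ω|/ω_in = 1×23/67 = 23/67, sense flips to −
mesh 2 [67T→19T]: |ω|/ω_in = (23/67)×67/19 = 23/19, sense flips to +
signed output speed (× input speed) = 23/19

23/19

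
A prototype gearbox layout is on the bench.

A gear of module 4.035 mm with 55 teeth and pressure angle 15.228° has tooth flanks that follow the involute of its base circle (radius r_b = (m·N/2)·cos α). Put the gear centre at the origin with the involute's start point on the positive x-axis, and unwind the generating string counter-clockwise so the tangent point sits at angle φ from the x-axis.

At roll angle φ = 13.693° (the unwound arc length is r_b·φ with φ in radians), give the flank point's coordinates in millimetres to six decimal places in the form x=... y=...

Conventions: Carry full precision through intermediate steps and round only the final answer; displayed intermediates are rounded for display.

x=110.080454 y=0.484370

recognized (one wheel, involute flank): single-mesh tooth geometry, m = 4.035, N = 55
pitch radius r_p = m·N/2 = 4.035·55/2 = 110.962500
base radius r_b = r_p·cos α = 110.962500·cos 15.228° = 107.066412
roll angle φ = 13.693° = 0.23898793 rad
x = r_b·(cos φ + φ·sin φ) = 110.080454
y = r_b·(sin φ − φ·cos φ) = 0.484370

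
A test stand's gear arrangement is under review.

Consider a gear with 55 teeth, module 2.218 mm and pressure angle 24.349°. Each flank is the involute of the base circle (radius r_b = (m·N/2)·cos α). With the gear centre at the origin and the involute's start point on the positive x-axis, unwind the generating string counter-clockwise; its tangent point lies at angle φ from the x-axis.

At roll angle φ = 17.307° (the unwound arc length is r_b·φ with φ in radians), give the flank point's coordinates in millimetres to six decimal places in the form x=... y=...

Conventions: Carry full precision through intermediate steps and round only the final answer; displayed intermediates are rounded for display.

single-mesh involute tooth geometry (55T wheel at module 2.218)
pitch radius r_p = m·N/2 = 2.218·55/2 = 60.995000
base radius r_b = r_p·cos α = 60.995000·cos 24.349° = 55.569556
roll angle φ = 17.307° = 0.30206413 rad
x = r_b·(cos φ + φ·sin φ) = 58.047180
y = r_b·(sin φ − φ·cos φ) = 0.505877

x=58.047180 y=0.505877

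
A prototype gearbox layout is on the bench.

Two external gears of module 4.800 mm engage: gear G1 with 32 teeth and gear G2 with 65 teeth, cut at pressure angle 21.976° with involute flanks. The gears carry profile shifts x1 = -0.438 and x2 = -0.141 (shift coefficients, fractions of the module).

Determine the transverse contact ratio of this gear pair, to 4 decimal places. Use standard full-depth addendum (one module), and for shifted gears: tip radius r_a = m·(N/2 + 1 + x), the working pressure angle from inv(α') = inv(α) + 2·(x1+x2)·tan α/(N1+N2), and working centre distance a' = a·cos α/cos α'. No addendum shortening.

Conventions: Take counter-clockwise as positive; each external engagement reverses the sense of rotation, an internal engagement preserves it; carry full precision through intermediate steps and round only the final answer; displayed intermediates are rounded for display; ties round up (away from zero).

1.7807

topology: single-mesh involute geometry — m = 4.800, 32T/65T pair
base radii: r_b1 = 71.219765, r_b2 = 144.665147
tip radii: r_a1 = 79.497600, r_a2 = 160.123200
inv(α') = inv(21.976°) + 2·(-0.438-0.141)·tan α/(32+65) = 0.01516799  ⇒  α' = 20.11331°
a' = a·cos α / cos α' = 232.8000·cos 21.976°/cos 20.11331° = 229.905863
action lengths: √(r_a1²−r_b1²) = 35.321573, √(r_a2²−r_b2²) = 68.639889
base pitch p_b = π·m·cos α = 13.983968
CR = (35.321573 + 68.639889 − 229.905863·sin 20.11331°)/13.983968 = 1.780748
contact ratio ≈ 1.7807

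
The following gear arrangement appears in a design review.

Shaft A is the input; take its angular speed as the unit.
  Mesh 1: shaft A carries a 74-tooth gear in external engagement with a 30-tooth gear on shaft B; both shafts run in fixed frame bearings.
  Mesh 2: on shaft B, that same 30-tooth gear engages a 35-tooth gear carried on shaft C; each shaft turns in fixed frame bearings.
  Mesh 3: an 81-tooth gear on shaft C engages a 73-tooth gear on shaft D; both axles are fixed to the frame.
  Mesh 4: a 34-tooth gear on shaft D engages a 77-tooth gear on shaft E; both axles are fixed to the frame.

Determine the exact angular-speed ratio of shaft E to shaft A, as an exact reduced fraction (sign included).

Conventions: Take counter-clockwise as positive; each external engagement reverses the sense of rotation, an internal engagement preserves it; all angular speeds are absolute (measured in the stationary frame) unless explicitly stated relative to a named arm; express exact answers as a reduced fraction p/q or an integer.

203796/196735

class = fixed-axis compound train [4 meshes; 4 ratios multiply, 4 sense flips]
mesh 1 [74T→30T]: running ratio 37/15, sense −
mesh 2 [30T→35T]: running ratio 74/35, sense +
mesh 3 [81T→73T]: running ratio 5994/2555, sense −
mesh 4 [34T→77T]: running ratio 203796/196735, sense +
ω_out/ω_in = 203796/196735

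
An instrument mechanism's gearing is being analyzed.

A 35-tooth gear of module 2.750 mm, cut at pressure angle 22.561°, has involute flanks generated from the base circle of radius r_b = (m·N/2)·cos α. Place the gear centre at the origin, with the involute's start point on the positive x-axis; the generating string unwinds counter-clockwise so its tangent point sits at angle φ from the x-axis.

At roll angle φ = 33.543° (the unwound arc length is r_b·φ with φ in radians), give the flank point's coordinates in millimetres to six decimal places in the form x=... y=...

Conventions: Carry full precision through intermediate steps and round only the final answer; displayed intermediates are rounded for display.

x=51.417756 y=2.871788

recognized (one wheel, involute flank): single-mesh tooth geometry, m = 2.750, N = 35
pitch radius r_p = m·N/2 = 2.750·35/2 = 48.125000
base radius r_b = r_p·cos α = 48.125000·cos 22.561° = 44.442070
roll angle φ = 33.543° = 0.58543579 rad
x = r_b·(cos φ + φ·sin φ) = 51.417756
y = r_b·(sin φ − φ·cos φ) = 2.871788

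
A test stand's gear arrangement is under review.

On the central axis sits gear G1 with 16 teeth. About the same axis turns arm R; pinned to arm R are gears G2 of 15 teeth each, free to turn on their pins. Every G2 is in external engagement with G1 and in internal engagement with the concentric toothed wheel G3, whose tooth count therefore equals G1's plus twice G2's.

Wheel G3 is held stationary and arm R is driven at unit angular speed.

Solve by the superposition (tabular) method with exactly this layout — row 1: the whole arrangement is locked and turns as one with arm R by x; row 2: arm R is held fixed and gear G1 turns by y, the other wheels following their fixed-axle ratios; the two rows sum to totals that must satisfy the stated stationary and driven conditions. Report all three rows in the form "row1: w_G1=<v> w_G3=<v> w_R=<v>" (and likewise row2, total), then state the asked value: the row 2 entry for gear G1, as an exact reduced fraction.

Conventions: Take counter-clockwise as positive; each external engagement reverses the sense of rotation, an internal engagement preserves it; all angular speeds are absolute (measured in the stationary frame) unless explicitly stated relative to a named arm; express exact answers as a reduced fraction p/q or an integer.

row1: w_G1=1 w_G3=1 w_R=1
row2: w_G1=23/8 w_G3=-1 w_R=0
total: w_G1=31/8 w_G3=0 w_R=1
asked value: 23/8

planetary set (16T centre, 15T on arm, 46T internal) — Willis relation
row 1 — lock + rotate with arm: ω_sun = ω_ring = ω_arm = x
row 2 — arm fixed, fixed-axis ratios: sun y, ring −(16/46)·y, arm 0
boundary: total ω_ring = x − (16/46)·y = 0 and total ω_arm = x = 1  ⇒  y = 23/8, x = 1
row 2 ring = −(16/46)·23/8 = -1
totals (row 1 + row 2): sun 1 + 23/8 = 31/8, ring 1 + (-1) = 0, arm 1 + 0 = 1
asked cell (row2, sun) = 23/8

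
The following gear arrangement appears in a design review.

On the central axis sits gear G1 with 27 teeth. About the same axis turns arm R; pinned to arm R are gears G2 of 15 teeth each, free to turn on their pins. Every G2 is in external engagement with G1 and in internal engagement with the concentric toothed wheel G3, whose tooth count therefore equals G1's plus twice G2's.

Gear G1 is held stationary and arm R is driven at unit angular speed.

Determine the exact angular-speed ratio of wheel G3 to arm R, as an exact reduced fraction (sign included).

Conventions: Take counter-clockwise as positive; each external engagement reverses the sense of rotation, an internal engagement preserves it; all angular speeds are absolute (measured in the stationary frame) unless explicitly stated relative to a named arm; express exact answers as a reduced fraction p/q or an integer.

class = planetary set [G3 = 27+2·15 = 57; Willis about the carrier]
ring teeth: 27 + 2·15 = 57
27(ω_sun−ω_arm) = −57(ω_ring−ω_arm),  ω_sun = 0, ω_arm = 1
ω_ring = 1 − (27/57)(0−1) = 28/19
ω_out/ω_in = 28/19

28/19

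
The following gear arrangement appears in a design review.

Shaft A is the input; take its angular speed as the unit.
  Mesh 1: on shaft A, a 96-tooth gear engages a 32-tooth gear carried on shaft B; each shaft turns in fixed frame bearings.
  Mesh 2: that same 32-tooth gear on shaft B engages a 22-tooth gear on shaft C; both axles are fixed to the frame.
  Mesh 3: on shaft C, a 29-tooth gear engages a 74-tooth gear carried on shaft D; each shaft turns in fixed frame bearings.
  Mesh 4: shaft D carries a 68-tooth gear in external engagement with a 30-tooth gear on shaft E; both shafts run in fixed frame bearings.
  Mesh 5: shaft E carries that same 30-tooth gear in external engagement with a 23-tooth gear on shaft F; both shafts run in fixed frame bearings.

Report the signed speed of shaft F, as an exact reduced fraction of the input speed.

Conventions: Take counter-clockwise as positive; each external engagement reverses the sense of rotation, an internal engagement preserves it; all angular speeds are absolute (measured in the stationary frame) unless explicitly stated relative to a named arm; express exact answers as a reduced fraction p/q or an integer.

5-mesh fixed-axis compound train (all bearings frame-fixed)
mesh 1 [96T→32T]: |ω|/ω_in = 1×96/32 = 3, sense flips to −
mesh 2 [32T→22T]: |ω|/ω_in = 3×32/22 = 48/11, sense flips to +
mesh 3 [29T→74T]: |ω|/ω_in = (48/11)×29/74 = 696/407, sense flips to −
mesh 4 [68T→30T]: |ω|/ω_in = (696/407)×68/30 = 7888/2035, sense flips to +
mesh 5 [30T→23T]: |ω|/ω_in = (7888/2035)×30/23 = 47328/9361, sense flips to −
signed output speed (× input speed) = -47328/9361

-47328/9361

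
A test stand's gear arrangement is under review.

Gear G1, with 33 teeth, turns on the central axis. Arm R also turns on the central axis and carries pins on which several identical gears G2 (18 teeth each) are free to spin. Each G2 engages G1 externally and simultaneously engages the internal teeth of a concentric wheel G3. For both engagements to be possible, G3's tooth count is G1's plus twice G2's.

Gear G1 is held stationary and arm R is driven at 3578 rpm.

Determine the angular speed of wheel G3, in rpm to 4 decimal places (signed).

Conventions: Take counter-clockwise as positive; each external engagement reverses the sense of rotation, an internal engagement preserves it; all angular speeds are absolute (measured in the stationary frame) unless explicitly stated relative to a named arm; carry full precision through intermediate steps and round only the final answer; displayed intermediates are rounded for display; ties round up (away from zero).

topology: planetary set — G1 33T / G2 18T / G3 69T, arm = carrier (Willis)
normalise by the input: solve with ω_arm = 1, then scale by 3578 rpm
ring teeth: 33 + 2·18 = 69
33(ω_sun−ω_arm) = −69(ω_ring−ω_arm),  ω_sun = 0, ω_arm = 1
ω_ring = 1 − (33/69)(0−1) = 34/23
scale: ω_ring = 34/23 × 3578 rpm = +5289.2174 rpm

+5289.2174 rpm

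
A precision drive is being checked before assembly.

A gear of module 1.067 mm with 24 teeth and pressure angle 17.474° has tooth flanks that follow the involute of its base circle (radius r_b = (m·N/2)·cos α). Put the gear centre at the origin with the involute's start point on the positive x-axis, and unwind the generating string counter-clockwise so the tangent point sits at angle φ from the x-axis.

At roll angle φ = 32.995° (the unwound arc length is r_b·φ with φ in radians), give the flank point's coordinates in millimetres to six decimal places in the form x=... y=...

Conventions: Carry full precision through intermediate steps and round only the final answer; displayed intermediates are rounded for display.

x=14.073418 y=0.751988

class = single-mesh tooth geometry [base-circle involute, m = 1.067, 24T]
pitch radius r_p = m·N/2 = 1.067·24/2 = 12.804000
base radius r_b = r_p·cos α = 12.804000·cos 17.474° = 12.213138
roll angle φ = 32.995° = 0.57587139 rad
x = r_b·(cos φ + φ·sin φ) = 14.073418
y = r_b·(sin φ − φ·cos φ) = 0.751988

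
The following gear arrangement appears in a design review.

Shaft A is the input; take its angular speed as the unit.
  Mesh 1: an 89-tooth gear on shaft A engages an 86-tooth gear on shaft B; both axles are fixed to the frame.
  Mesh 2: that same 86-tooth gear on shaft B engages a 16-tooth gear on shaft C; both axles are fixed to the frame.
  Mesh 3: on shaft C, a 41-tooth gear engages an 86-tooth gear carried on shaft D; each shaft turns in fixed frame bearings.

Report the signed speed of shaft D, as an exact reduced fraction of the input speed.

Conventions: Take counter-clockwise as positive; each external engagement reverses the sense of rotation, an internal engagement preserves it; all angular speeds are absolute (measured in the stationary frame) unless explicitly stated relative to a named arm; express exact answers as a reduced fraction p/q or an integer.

3-mesh fixed-axis compound train (all bearings frame-fixed)
mesh 1 [89T→86T]: |ω|/ω_in = 1×89/86 = 89/86, sense flips to −
mesh 2 [86T→16T]: |ω|/ω_in = (89/86)×86/16 = 89/16, sense flips to +
mesh 3 [41T→86T]: |ω|/ω_in = (89/16)×41/86 = 3649/1376, sense flips to −
signed output speed (× input speed) = -3649/1376

-3649/1376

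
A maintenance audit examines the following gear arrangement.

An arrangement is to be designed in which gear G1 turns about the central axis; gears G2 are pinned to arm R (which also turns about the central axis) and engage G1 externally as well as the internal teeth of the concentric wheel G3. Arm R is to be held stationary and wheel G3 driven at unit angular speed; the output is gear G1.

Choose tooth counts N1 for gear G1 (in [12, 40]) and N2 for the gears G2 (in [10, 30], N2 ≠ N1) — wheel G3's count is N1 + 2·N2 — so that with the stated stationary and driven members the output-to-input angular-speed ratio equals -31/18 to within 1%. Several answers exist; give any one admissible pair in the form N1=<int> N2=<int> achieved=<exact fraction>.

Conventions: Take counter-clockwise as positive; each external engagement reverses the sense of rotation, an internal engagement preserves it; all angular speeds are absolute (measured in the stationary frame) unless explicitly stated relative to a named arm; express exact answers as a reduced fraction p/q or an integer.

N1=36 N2=13 achieved=-31/18

planetary set to be sized for -31/18 (Willis relation)
Willis with ω_arm = 0: ω_sun/ω_ring = −N3/N1; set equal to -31/18  ⇒  N3/N1 = −(-31/18) = 31/18
N3 = N1 + 2·N2  ⇒  N2/N1 = (N3/N1 − 1)/2 = (31/18 − 1)/2 = 13/36
smallest multiple with N1 ≥ 12 and N2 ≥ 10: k = 1  ⇒  N1 = 1·36 = 36, N2 = 1·13 = 13 (N1 ≤ 40, N2 ≤ 30, N2 ≠ N1 ✓), N3 = 36 + 2·13 = 62
check: −N3/N1 with N1 = 36, N3 = 62 gives -31/18; |achieved − target| = 0 ≤ 31/1800 ✓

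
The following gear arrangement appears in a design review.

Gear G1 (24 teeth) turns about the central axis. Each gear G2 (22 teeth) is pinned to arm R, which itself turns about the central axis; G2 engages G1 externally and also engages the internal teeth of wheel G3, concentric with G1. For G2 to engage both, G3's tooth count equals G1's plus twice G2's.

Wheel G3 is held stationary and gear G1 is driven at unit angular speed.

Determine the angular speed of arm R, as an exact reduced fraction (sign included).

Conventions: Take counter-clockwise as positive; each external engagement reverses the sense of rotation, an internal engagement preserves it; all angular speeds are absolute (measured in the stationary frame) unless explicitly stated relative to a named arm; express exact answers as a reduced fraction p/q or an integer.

6/23

class = planetary set [G3 = 24+2·22 = 68; Willis about the carrier]
ring teeth: 24 + 2·22 = 68
24(ω_sun−ω_arm) = −68(ω_ring−ω_arm),  ω_ring = 0, ω_sun = 1
24(1−ω_arm) = −68(0−ω_arm)  ⇒  92·ω_arm = 24  ⇒  ω_arm = 6/23
exact speed ratio = 6/23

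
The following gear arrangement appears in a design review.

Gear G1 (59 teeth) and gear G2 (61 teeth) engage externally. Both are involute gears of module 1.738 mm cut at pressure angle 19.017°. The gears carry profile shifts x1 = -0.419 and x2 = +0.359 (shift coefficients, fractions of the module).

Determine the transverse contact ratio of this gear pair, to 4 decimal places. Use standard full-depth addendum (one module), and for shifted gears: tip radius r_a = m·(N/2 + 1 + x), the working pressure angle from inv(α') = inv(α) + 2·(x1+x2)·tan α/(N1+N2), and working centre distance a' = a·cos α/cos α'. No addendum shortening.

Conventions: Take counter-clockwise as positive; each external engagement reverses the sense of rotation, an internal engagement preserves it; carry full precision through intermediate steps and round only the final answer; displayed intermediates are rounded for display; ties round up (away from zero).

topology: single-mesh involute geometry — m = 1.738, 59T/61T pair
base radii: r_b1 = 48.472728, r_b2 = 50.115871
tip radii: r_a1 = 52.280778, r_a2 = 55.370942
inv(α') = inv(19.017°) + 2·(-0.419+0.359)·tan α/(59+61) = 0.01240561  ⇒  α' = 18.84917°
a' = a·cos α / cos α' = 104.2800·cos 19.017°/cos 18.84917° = 104.175276
action lengths: √(r_a1²−r_b1²) = 19.587608, √(r_a2²−r_b2²) = 23.544440
base pitch p_b = π·m·cos α = 5.162087
CR = (19.587608 + 23.544440 − 104.175276·sin 18.84917°)/5.162087 = 1.835558
contact ratio ≈ 1.8356

1.8356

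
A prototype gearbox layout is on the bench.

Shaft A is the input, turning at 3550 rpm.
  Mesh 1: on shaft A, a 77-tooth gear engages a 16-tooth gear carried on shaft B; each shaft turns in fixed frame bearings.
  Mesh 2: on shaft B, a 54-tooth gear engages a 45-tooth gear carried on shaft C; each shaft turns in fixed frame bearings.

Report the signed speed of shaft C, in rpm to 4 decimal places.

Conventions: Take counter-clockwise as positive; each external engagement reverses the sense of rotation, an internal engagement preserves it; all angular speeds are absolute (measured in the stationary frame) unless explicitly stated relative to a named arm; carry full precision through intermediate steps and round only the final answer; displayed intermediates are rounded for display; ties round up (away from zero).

+20501.2500 rpm

class = fixed-axis compound train [2 meshes; 2 ratios multiply, 2 sense flips]
mesh 1 [77T→16T]: ω = 3550.0000×77/16 = 17084.3750 rpm, sense flips to −
mesh 2 [54T→45T]: ω = 17084.3750×54/45 = 20501.2500 rpm, sense flips to +
signed output speed = +20501.2500 rpm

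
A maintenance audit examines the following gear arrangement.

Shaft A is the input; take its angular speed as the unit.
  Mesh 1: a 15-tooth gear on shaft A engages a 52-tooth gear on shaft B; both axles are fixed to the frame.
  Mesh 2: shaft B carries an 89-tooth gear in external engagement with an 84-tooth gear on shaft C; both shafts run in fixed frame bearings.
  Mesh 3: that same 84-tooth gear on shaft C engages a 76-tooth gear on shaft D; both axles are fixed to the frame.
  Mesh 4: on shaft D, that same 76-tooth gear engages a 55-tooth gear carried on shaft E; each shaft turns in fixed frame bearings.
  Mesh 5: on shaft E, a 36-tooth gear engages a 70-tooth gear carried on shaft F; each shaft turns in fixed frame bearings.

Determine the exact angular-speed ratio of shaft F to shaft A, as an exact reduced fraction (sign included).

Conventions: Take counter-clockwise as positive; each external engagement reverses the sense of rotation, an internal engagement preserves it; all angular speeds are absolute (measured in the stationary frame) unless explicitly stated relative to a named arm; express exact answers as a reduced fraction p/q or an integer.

class = fixed-axis compound train [5 meshes; 5 ratios multiply, 5 sense flips]
mesh 1 [15T→52T]: running ratio 15/52, sense −
mesh 2 [89T→84T]: running ratio 445/1456, sense +
mesh 3 [84T→76T]: running ratio 1335/3952, sense −
mesh 4 [76T→55T]: running ratio 267/572, sense +
mesh 5 [36T→70T]: running ratio 2403/10010, sense −
ω_out/ω_in = -2403/10010

-2403/10010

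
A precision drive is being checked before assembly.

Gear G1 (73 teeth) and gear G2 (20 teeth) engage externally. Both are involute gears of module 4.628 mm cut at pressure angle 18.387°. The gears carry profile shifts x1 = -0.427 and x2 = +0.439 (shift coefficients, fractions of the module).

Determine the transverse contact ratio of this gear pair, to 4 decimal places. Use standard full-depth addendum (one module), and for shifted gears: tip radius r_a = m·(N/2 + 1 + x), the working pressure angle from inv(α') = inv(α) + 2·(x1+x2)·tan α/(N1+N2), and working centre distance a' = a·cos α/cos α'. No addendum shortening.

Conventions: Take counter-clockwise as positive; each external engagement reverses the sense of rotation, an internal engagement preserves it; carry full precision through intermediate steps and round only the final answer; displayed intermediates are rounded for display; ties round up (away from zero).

topology: single-mesh involute geometry — m = 4.628, 73T/20T pair
base radii: r_b1 = 160.298127, r_b2 = 43.917295
tip radii: r_a1 = 171.573844, r_a2 = 52.939692
inv(α') = inv(18.387°) + 2·(-0.427+0.439)·tan α/(73+20) = 0.01157583  ⇒  α' = 18.43137°
a' = a·cos α / cos α' = 215.2020·cos 18.387°/cos 18.43137° = 215.257471
action lengths: √(r_a1²−r_b1²) = 61.172660, √(r_a2²−r_b2²) = 29.561498
base pitch p_b = π·m·cos α = 13.797025
CR = (61.172660 + 29.561498 − 215.257471·sin 18.43137°)/13.797025 = 1.643581
contact ratio ≈ 1.6436

1.6436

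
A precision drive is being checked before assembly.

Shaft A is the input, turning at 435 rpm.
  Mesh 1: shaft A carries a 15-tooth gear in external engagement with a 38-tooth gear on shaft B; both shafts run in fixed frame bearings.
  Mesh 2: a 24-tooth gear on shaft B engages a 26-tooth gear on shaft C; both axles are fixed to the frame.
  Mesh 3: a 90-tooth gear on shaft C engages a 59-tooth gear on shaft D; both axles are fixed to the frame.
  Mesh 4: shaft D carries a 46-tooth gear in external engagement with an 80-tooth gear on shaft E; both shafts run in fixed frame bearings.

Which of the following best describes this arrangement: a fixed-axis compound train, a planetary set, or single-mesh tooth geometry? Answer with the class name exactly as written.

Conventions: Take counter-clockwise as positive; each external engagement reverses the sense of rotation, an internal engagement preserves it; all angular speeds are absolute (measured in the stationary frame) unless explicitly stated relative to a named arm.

fixed-axis compound train

topology: fixed-axis compound train — 4 meshes, A→E
classification: fixed-axis compound train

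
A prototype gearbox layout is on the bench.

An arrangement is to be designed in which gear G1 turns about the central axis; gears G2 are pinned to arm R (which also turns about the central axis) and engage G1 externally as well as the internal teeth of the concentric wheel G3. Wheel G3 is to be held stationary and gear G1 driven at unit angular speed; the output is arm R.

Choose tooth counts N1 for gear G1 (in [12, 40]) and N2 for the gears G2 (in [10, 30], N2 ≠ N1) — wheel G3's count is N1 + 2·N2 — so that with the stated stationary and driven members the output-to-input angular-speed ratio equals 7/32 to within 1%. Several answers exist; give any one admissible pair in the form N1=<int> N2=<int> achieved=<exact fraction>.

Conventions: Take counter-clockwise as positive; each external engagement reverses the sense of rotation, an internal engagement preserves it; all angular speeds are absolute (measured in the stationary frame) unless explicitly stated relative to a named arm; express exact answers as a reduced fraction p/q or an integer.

class = planetary set [ratio 7/32 wanted; Willis about the carrier]
Willis with ω_ring = 0: ω_arm/ω_sun = N1/(N1+N3); set equal to 7/32  ⇒  N3/N1 = 1/(7/32) − 1 = 25/7
N3 = N1 + 2·N2  ⇒  N2/N1 = (N3/N1 − 1)/2 = (25/7 − 1)/2 = 9/7
smallest multiple with N1 ≥ 12 and N2 ≥ 10: k = 2  ⇒  N1 = 2·7 = 14, N2 = 2·9 = 18 (N1 ≤ 40, N2 ≤ 30, N2 ≠ N1 ✓), N3 = 14 + 2·18 = 50
check: N1/(N1+N3) with N1 = 14, N3 = 50 gives 7/32; |achieved − target| = 0 ≤ 7/3200 ✓

N1=14 N2=18 achieved=7/32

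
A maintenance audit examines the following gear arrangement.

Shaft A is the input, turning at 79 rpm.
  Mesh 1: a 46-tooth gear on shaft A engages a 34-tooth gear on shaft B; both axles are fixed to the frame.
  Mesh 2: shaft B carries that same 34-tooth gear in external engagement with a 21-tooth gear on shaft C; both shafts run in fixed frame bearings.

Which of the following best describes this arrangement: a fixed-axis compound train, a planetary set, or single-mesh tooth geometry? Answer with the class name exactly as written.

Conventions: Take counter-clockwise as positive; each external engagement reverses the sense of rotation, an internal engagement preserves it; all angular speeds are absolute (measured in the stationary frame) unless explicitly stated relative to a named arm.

2-mesh fixed-axis compound train (all bearings frame-fixed)
classification: fixed-axis compound train

fixed-axis compound train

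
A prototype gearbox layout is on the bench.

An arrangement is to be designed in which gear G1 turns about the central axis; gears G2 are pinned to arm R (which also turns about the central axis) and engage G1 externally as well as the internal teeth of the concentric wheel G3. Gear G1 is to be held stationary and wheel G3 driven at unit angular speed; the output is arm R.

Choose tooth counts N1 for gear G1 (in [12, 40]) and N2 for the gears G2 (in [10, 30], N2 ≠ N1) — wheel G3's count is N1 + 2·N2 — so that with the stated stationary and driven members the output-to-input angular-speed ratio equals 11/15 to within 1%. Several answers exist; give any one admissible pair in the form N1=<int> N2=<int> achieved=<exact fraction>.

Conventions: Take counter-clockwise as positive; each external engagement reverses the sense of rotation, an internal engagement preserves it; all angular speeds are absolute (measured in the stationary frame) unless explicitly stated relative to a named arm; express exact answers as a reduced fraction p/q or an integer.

design class (target 11/15): planetary set
Willis with ω_sun = 0: ω_arm/ω_ring = N3/(N1+N3); set equal to 11/15  ⇒  N3/N1 = (11/15)/(1 − 11/15) = 11/4
N3 = N1 + 2·N2  ⇒  N2/N1 = (N3/N1 − 1)/2 = (11/4 − 1)/2 = 7/8
smallest multiple with N1 ≥ 12 and N2 ≥ 10: k = 2  ⇒  N1 = 2·8 = 16, N2 = 2·7 = 14 (N1 ≤ 40, N2 ≤ 30, N2 ≠ N1 ✓), N3 = 16 + 2·14 = 44
check: N3/(N1+N3) with N1 = 16, N3 = 44 gives 11/15; |achieved − target| = 0 ≤ 11/1500 ✓

N1=16 N2=14 achieved=11/15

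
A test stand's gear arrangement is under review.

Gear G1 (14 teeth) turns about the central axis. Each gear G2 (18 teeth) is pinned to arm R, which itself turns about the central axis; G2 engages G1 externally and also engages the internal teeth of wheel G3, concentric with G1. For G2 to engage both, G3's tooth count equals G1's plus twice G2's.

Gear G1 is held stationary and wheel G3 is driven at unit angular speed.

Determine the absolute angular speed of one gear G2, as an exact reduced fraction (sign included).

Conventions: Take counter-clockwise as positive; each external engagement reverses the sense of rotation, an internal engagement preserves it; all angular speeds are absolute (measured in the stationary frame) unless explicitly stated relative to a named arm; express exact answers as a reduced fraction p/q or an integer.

topology: planetary set — G1 14T / G2 18T / G3 50T, arm = carrier (Willis)
ring teeth: 14 + 2·18 = 50
14(ω_sun−ω_arm) = −50(ω_ring−ω_arm),  ω_sun = 0, ω_ring = 1
14(0−ω_arm) = −50(1−ω_arm)  ⇒  64·ω_arm = 50  ⇒  ω_arm = 25/32
sun–planet mesh: 14·(0−25/32) = −18·(ω_p−ω_arm)  ⇒  ω_p−ω_arm = 175/288
ω_p = 25/32 + 175/288 = 25/18
exact speed ratio = 25/18

25/18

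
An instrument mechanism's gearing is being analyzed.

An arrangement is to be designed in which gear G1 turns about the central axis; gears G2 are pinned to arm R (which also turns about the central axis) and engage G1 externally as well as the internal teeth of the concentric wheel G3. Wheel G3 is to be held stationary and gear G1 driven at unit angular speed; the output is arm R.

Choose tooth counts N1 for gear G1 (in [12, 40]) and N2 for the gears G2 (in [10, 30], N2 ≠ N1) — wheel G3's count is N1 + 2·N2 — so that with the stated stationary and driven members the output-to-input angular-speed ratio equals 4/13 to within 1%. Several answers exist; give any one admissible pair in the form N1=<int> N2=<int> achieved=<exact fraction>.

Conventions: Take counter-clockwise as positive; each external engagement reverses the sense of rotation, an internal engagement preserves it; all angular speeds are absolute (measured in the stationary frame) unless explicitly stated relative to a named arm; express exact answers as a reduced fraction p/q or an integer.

planetary set to be sized for 4/13 (Willis relation)
Willis with ω_ring = 0: ω_arm/ω_sun = N1/(N1+N3); set equal to 4/13  ⇒  N3/N1 = 1/(4/13) − 1 = 9/4
N3 = N1 + 2·N2  ⇒  N2/N1 = (N3/N1 − 1)/2 = (9/4 − 1)/2 = 5/8
smallest multiple with N1 ≥ 12 and N2 ≥ 10: k = 2  ⇒  N1 = 2·8 = 16, N2 = 2·5 = 10 (N1 ≤ 40, N2 ≤ 30, N2 ≠ N1 ✓), N3 = 16 + 2·10 = 36
check: N1/(N1+N3) with N1 = 16, N3 = 36 gives 4/13; |achieved − target| = 0 ≤ 1/325 ✓

N1=16 N2=10 achieved=4/13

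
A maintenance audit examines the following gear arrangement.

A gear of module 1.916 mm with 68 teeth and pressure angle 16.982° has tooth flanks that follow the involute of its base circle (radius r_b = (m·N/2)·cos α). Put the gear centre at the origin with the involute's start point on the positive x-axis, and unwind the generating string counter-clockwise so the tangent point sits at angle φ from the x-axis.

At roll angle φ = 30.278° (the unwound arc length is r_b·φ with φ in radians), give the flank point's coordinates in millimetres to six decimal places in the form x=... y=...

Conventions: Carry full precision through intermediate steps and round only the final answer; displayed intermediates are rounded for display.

x=70.404947 y=2.980080

single-mesh involute tooth geometry (68T wheel at module 1.916)
pitch radius r_p = m·N/2 = 1.916·68/2 = 65.144000
base radius r_b = r_p·cos α = 65.144000·cos 16.982° = 62.303498
roll angle φ = 30.278° = 0.52845079 rad
x = r_b·(cos φ + φ·sin φ) = 70.404947
y = r_b·(sin φ − φ·cos φ) = 2.980080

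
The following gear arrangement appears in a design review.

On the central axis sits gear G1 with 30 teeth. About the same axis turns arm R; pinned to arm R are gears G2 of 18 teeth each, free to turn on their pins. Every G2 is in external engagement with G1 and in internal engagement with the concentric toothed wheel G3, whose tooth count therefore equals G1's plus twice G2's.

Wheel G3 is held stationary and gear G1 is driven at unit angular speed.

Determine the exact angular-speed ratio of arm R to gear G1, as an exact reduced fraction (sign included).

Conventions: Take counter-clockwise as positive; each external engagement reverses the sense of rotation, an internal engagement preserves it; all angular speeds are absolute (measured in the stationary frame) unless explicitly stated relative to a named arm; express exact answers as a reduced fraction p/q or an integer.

class = planetary set [G3 = 30+2·18 = 66; Willis about the carrier]
ring teeth: 30 + 2·18 = 66
30(ω_sun−ω_arm) = −66(ω_ring−ω_arm),  ω_ring = 0, ω_sun = 1
30(1−ω_arm) = −66(0−ω_arm)  ⇒  96·ω_arm = 30  ⇒  ω_arm = 5/16
ω_out/ω_in = 5/16

5/16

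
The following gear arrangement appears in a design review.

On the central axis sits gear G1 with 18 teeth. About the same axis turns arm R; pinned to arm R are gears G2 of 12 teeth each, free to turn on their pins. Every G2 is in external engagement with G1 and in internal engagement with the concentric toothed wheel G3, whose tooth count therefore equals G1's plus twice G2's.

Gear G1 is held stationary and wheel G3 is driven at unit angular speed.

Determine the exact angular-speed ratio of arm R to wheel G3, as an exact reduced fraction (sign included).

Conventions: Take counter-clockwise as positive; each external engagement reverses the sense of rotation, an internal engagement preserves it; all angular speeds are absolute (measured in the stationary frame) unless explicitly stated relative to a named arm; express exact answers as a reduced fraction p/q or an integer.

topology: planetary set — G1 18T / G2 12T / G3 42T, arm = carrier (Willis)
ring teeth: 18 + 2·12 = 42
18(ω_sun−ω_arm) = −42(ω_ring−ω_arm),  ω_sun = 0, ω_ring = 1
18(0−ω_arm) = −42(1−ω_arm)  ⇒  60·ω_arm = 42  ⇒  ω_arm = 7/10
ω_out/ω_in = 7/10

7/10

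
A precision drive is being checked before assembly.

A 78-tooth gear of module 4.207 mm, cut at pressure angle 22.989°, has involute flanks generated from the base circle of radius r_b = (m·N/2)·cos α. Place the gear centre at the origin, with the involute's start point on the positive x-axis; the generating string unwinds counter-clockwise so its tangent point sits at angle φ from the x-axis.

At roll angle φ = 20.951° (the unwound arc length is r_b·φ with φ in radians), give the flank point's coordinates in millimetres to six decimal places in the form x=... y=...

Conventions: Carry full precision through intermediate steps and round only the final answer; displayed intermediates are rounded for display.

single-mesh involute tooth geometry (78T wheel at module 4.207)
pitch radius r_p = m·N/2 = 4.207·78/2 = 164.073000
base radius r_b = r_p·cos α = 164.073000·cos 22.989° = 151.042298
roll angle φ = 20.951° = 0.36566393 rad
x = r_b·(cos φ + φ·sin φ) = 160.805189
y = r_b·(sin φ − φ·cos φ) = 2.428877

x=160.805189 y=2.428877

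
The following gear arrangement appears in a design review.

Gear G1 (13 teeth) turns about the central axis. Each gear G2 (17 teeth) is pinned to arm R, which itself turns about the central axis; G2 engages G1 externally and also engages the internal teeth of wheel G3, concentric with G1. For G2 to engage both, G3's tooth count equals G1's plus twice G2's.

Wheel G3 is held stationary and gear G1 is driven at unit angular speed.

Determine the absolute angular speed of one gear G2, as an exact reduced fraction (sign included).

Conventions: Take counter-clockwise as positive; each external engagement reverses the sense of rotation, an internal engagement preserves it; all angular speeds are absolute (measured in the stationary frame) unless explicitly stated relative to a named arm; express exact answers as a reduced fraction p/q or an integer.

-13/34

class = planetary set [G3 = 13+2·17 = 47; Willis about the carrier]
ring teeth: 13 + 2·17 = 47
13(ω_sun−ω_arm) = −47(ω_ring−ω_arm),  ω_ring = 0, ω_sun = 1
13(1−ω_arm) = −47(0−ω_arm)  ⇒  60·ω_arm = 13  ⇒  ω_arm = 13/60
sun–planet mesh: 13·(1−13/60) = −17·(ω_p−ω_arm)  ⇒  ω_p−ω_arm = -611/1020
ω_p = 13/60 − 611/1020 = -13/34
exact speed ratio = -13/34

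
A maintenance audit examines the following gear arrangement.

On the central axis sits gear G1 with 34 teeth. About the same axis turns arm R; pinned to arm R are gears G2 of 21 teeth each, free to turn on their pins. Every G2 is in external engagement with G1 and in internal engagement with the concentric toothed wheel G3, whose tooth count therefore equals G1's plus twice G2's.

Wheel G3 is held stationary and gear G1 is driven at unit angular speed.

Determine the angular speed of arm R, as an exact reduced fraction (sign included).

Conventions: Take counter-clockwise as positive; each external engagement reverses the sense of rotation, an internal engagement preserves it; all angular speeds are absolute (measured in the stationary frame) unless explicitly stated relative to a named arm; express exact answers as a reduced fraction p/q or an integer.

17/55

planetary set (34T centre, 21T on arm, 76T internal) — Willis relation
ring teeth: 34 + 2·21 = 76
34(ω_sun−ω_arm) = −76(ω_ring−ω_arm),  ω_ring = 0, ω_sun = 1
34(1−ω_arm) = −76(0−ω_arm)  ⇒  110·ω_arm = 34  ⇒  ω_arm = 17/55
exact speed ratio = 17/55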